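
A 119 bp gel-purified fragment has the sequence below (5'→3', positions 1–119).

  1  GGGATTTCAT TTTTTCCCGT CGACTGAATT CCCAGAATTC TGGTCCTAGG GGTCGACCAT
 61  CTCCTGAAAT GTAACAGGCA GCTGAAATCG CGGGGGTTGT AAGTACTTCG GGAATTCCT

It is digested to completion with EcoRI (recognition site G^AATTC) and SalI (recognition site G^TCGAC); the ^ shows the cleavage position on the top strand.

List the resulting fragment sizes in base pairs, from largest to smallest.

60, 19, 17, 9, 7, 7 bp

EcoRI sites (GAATTC) start at positions 26, 35, 112.
EcoRI cuts after the first base of each site, so after positions 26, 35, 112.
SalI sites (GTCGAC) start at positions 19, 52.
SalI cuts after the first base of each site, so after positions 19, 52.
Combined cut positions: 19, 26, 35, 52, 112.
Linear molecule, 5 cuts → 6 fragments:
  1–19 → 19 bp
  20–26 → 7 bp
  27–35 → 9 bp
  36–52 → 17 bp
  53–112 → 60 bp
  113–119 → 7 bp
Sorted largest to smallest: 60, 19, 17, 9, 7, 7 bp.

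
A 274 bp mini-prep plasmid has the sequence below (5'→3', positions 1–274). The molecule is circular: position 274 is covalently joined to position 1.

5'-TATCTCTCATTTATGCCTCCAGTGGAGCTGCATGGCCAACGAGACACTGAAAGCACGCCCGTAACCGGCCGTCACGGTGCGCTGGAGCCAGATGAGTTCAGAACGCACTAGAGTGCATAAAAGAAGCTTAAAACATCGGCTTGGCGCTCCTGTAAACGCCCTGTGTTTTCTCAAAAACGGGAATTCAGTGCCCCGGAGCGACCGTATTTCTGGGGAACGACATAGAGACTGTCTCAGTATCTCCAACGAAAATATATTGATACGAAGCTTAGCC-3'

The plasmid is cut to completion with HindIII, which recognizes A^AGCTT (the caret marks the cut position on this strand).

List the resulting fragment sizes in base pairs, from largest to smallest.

141, 133 bp

HindIII sites (AAGCTT) start at positions 124, 265.
HindIII cuts after the first base of each site, so after positions 124, 265.
Circular molecule, 2 cuts → 2 fragments:
  125–265 → 141 bp
  266–274 then 1–124 → 9 + 124 = 133 bp
Sorted largest to smallest: 141, 133 bp.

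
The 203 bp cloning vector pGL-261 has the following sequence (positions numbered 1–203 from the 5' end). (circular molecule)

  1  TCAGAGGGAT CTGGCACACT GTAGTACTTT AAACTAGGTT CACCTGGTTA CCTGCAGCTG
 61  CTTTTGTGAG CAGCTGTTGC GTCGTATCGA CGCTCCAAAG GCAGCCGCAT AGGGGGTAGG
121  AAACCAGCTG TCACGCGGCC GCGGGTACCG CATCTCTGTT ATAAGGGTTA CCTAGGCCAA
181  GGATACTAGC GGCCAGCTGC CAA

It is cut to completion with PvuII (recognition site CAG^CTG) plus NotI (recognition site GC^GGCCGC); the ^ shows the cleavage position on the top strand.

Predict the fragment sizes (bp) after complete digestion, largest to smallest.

64, 60, 54, 16, 9 bp

PvuII sites (CAGCTG) start at positions 55, 71, 125, 194.
PvuII cuts after base 3 of each site, so after positions 57, 73, 127, 196.
The NotI site (GCGGCCGC) starts at position 135.
NotI cuts after base 2 of each site, so after position 136.
Combined cut positions: 57, 73, 127, 136, 196.
Circular molecule, 5 cuts → 5 fragments:
  58–73 → 16 bp
  74–127 → 54 bp
  128–136 → 9 bp
  137–196 → 60 bp
  197–203 then 1–57 → 7 + 57 = 64 bp
Sorted largest to smallest: 64, 60, 54, 16, 9 bp.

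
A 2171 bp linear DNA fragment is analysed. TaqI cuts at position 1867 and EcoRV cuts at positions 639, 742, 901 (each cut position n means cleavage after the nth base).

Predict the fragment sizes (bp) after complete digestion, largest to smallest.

Combined cut positions (sorted): 639, 742, 901, 1867.
Linear molecule, 4 cuts → 5 fragments:
  639 − 0 = 639 bp
  742 − 639 = 103 bp
  901 − 742 = 159 bp
  1867 − 901 = 966 bp
  2171 − 1867 = 304 bp
Sorted largest to smallest: 966, 639, 304, 159, 103 bp.

966, 639, 304, 159, 103 bp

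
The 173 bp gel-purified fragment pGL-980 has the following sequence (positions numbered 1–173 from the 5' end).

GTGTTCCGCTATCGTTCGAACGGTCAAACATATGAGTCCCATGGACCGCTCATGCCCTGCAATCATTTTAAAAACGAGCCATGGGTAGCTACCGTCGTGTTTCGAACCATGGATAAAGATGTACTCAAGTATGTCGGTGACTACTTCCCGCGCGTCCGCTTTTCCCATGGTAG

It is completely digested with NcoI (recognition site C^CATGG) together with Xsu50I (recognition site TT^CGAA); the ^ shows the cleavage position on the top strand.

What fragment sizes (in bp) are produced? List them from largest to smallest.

58, 40, 23, 23, 16, 8, 5 bp

NcoI sites (CCATGG) start at positions 39, 79, 107, 165.
NcoI cuts after the first base of each site, so after positions 39, 79, 107, 165.
Xsu50I sites (TTCGAA) start at positions 15, 101.
Xsu50I cuts after base 2 of each site, so after positions 16, 102.
Combined cut positions: 16, 39, 79, 102, 107, 165.
Linear molecule, 6 cuts → 7 fragments:
  1–16 → 16 bp
  17–39 → 23 bp
  40–79 → 40 bp
  80–102 → 23 bp
  103–107 → 5 bp
  108–165 → 58 bp
  166–173 → 8 bp
Sorted largest to smallest: 58, 40, 23, 23, 16, 8, 5 bp.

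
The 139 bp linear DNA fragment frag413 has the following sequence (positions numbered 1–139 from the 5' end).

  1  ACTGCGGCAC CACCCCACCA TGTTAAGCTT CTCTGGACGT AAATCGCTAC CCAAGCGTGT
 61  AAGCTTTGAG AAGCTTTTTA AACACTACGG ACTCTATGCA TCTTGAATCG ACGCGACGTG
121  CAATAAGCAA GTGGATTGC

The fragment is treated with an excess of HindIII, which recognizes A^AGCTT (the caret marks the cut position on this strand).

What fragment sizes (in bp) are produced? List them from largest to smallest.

68, 36, 25, 10 bp

HindIII sites (AAGCTT) start at positions 25, 61, 71.
HindIII cuts after the first base of each site, so after positions 25, 61, 71.
Linear molecule, 3 cuts → 4 fragments:
  1–25 → 25 bp
  26–61 → 36 bp
  62–71 → 10 bp
  72–139 → 68 bp
Sorted largest to smallest: 68, 36, 25, 10 bp.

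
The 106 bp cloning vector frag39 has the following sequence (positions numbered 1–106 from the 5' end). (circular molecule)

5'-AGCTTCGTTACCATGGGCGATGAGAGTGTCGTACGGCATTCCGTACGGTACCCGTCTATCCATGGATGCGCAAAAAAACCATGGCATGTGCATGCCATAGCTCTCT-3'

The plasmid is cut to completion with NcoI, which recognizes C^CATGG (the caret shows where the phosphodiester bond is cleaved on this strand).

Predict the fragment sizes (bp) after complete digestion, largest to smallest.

NcoI sites (CCATGG) start at positions 11, 60, 79.
NcoI cuts after the first base of each site, so after positions 11, 60, 79.
Circular molecule, 3 cuts → 3 fragments:
  12–60 → 49 bp
  61–79 → 19 bp
  80–106 then 1–11 → 27 + 11 = 38 bp
Sorted largest to smallest: 49, 38, 19 bp.

49, 38, 19 bp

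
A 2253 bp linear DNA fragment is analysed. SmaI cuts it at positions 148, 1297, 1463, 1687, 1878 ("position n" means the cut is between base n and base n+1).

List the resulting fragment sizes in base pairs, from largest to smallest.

Linear molecule, 5 cuts → 6 fragments:
  148 − 0 = 148 bp
  1297 − 148 = 1149 bp
  1463 − 1297 = 166 bp
  1687 − 1463 = 224 bp
  1878 − 1687 = 191 bp
  2253 − 1878 = 375 bp
Sorted largest to smallest: 1149, 375, 224, 191, 166, 148 bp.

1149, 375, 224, 191, 166, 148 bp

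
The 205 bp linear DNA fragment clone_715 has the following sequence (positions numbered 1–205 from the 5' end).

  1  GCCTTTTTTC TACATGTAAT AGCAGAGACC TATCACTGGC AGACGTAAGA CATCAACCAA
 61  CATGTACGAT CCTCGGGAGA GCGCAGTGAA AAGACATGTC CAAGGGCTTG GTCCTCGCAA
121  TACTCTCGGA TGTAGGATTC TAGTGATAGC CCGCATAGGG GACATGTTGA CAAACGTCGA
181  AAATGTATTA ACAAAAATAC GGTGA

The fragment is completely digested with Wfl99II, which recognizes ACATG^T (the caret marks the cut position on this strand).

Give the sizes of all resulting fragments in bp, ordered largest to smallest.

Wfl99II sites (ACATGT) start at positions 12, 60, 94, 162.
Wfl99II cuts after base 5 of each site (before the last base), so after positions 16, 64, 98, 166.
Linear molecule, 4 cuts → 5 fragments:
  1–16 → 16 bp
  17–64 → 48 bp
  65–98 → 34 bp
  99–166 → 68 bp
  167–205 → 39 bp
Sorted largest to smallest: 68, 48, 39, 34, 16 bp.

68, 48, 39, 34, 16 bp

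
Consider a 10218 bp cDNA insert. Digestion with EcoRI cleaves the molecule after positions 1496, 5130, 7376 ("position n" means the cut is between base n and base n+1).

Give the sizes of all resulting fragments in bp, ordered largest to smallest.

3634, 2842, 2246, 1496 bp

Linear molecule, 3 cuts → 4 fragments:
  1496 − 0 = 1496 bp
  5130 − 1496 = 3634 bp
  7376 − 5130 = 2246 bp
  10218 − 7376 = 2842 bp
Sorted largest to smallest: 3634, 2842, 2246, 1496 bp.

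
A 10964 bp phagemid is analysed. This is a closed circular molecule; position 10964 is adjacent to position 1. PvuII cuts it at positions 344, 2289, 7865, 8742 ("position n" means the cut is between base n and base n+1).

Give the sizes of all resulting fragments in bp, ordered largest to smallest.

5576, 2566, 1945, 877 bp

Circular molecule, 4 cuts → 4 fragments:
  2289 − 344 = 1945 bp
  7865 − 2289 = 5576 bp
  8742 − 7865 = 877 bp
  wrap: 10964 − 8742 + 344 = 2566 bp
Sorted largest to smallest: 5576, 2566, 1945, 877 bp.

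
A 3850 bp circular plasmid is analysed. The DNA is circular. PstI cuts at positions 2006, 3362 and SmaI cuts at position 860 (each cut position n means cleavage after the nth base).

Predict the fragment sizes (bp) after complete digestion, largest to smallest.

1356, 1348, 1146 bp

Combined cut positions (sorted): 860, 2006, 3362.
Circular molecule, 3 cuts → 3 fragments:
  2006 − 860 = 1146 bp
  3362 − 2006 = 1356 bp
  wrap: 3850 − 3362 + 860 = 1348 bp
Sorted largest to smallest: 1356, 1348, 1146 bp.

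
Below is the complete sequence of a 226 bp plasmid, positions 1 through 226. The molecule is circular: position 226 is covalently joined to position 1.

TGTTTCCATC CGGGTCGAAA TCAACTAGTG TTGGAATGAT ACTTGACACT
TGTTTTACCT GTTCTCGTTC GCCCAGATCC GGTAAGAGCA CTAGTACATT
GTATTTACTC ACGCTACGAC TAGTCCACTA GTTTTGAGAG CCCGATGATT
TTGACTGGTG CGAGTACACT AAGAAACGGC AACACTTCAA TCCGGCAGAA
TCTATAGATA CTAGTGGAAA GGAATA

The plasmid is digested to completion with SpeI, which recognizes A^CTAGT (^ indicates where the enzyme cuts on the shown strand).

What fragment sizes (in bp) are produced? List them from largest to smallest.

SpeI sites (ACTAGT) start at positions 24, 90, 119, 127, 210.
SpeI cuts after the first base of each site, so after positions 24, 90, 119, 127, 210.
Circular molecule, 5 cuts → 5 fragments:
  25–90 → 66 bp
  91–119 → 29 bp
  120–127 → 8 bp
  128–210 → 83 bp
  211–226 then 1–24 → 16 + 24 = 40 bp
Sorted largest to smallest: 83, 66, 40, 29, 8 bp.

83, 66, 40, 29, 8 bp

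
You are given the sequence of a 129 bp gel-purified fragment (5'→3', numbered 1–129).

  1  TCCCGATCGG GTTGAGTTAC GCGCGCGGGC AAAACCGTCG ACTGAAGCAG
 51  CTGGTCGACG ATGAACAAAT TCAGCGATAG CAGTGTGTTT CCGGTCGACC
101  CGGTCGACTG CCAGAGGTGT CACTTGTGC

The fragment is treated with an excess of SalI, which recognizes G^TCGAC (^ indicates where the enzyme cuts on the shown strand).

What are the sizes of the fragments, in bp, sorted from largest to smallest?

SalI sites (GTCGAC) start at positions 37, 54, 94, 103.
SalI cuts after the first base of each site, so after positions 37, 54, 94, 103.
Linear molecule, 4 cuts → 5 fragments:
  1–37 → 37 bp
  38–54 → 17 bp
  55–94 → 40 bp
  95–103 → 9 bp
  104–129 → 26 bp
Sorted largest to smallest: 40, 37, 26, 17, 9 bp.

40, 37, 26, 17, 9 bp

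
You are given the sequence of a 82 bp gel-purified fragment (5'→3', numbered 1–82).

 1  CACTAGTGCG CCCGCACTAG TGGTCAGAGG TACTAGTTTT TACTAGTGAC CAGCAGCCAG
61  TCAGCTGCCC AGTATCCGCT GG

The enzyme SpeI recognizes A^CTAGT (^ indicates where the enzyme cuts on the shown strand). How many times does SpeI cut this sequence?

ACTAGT occurs starting at positions 2, 16, 32, 42.
SpeI cuts at 4 sites.

4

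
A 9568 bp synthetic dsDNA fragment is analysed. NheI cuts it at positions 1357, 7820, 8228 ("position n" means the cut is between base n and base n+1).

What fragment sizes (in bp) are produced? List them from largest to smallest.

Linear molecule, 3 cuts → 4 fragments:
  1357 − 0 = 1357 bp
  7820 − 1357 = 6463 bp
  8228 − 7820 = 408 bp
  9568 − 8228 = 1340 bp
Sorted largest to smallest: 6463, 1357, 1340, 408 bp.

6463, 1357, 1340, 408 bp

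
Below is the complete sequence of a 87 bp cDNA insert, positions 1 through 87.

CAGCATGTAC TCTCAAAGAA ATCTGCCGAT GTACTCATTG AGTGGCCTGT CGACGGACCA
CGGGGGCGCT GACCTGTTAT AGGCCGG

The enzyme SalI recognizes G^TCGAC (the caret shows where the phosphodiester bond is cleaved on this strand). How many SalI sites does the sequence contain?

GTCGAC occurs starting at position 49.
SalI cuts at 1 site.

1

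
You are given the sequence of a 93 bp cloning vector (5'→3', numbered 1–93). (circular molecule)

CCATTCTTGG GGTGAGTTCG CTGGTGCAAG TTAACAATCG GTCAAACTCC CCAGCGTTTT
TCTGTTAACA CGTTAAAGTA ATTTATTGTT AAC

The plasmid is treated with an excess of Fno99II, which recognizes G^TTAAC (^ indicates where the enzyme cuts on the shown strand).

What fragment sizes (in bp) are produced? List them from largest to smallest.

Fno99II sites (GTTAAC) start at positions 30, 64, 88.
Fno99II cuts after the first base of each site, so after positions 30, 64, 88.
Circular molecule, 3 cuts → 3 fragments:
  31–64 → 34 bp
  65–88 → 24 bp
  89–93 then 1–30 → 5 + 30 = 35 bp
Sorted largest to smallest: 35, 34, 24 bp.

35, 34, 24 bp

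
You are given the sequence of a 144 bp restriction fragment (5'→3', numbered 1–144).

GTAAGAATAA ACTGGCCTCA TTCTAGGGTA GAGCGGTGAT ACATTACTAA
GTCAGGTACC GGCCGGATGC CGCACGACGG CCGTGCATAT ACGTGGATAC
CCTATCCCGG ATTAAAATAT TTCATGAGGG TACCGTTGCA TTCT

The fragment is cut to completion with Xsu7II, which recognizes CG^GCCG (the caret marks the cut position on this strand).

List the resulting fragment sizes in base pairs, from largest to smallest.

65, 61, 18 bp

Xsu7II sites (CGGCCG) start at positions 60, 78.
Xsu7II cuts after base 2 of each site, so after positions 61, 79.
Linear molecule, 2 cuts → 3 fragments:
  1–61 → 61 bp
  62–79 → 18 bp
  80–144 → 65 bp
Sorted largest to smallest: 65, 61, 18 bp.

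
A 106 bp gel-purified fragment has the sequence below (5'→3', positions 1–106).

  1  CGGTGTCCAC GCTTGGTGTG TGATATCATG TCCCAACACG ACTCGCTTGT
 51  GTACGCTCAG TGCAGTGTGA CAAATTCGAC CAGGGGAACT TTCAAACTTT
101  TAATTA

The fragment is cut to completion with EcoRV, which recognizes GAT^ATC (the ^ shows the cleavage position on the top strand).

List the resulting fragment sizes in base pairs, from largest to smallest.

82, 24 bp

The EcoRV site (GATATC) starts at position 22.
EcoRV cuts after base 3 of each site, so after position 24.
Linear molecule, 1 cut → 2 fragments:
  1–24 → 24 bp
  25–106 → 82 bp
Sorted largest to smallest: 82, 24 bp.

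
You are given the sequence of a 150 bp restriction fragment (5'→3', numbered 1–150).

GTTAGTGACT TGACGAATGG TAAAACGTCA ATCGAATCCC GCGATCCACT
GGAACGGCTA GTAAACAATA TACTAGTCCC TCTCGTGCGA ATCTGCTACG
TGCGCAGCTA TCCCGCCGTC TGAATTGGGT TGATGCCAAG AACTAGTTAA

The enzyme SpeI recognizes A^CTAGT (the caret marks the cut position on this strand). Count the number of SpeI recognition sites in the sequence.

2

ACTAGT occurs starting at positions 72, 142.
SpeI cuts at 2 sites.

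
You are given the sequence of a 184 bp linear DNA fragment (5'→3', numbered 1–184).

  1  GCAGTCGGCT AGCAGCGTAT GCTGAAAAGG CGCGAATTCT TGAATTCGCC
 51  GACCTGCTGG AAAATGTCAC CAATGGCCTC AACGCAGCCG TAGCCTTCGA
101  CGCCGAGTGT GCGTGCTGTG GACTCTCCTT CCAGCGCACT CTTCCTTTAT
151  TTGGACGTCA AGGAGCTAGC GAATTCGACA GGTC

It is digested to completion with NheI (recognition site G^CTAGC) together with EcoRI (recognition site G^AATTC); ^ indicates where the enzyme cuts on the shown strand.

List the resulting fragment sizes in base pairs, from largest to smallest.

123, 26, 13, 8, 8, 6 bp

NheI sites (GCTAGC) start at positions 8, 165.
NheI cuts after the first base of each site, so after positions 8, 165.
EcoRI sites (GAATTC) start at positions 34, 42, 171.
EcoRI cuts after the first base of each site, so after positions 34, 42, 171.
Combined cut positions: 8, 34, 42, 165, 171.
Linear molecule, 5 cuts → 6 fragments:
  1–8 → 8 bp
  9–34 → 26 bp
  35–42 → 8 bp
  43–165 → 123 bp
  166–171 → 6 bp
  172–184 → 13 bp
Sorted largest to smallest: 123, 26, 13, 8, 8, 6 bp.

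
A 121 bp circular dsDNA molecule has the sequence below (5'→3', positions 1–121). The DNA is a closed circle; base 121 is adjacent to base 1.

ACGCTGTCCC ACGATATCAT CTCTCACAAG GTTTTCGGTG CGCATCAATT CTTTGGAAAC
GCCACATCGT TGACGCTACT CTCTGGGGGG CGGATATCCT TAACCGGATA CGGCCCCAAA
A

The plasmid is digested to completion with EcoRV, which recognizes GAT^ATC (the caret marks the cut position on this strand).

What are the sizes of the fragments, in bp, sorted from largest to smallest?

EcoRV sites (GATATC) start at positions 13, 93.
EcoRV cuts after base 3 of each site, so after positions 15, 95.
Circular molecule, 2 cuts → 2 fragments:
  16–95 → 80 bp
  96–121 then 1–15 → 26 + 15 = 41 bp
Sorted largest to smallest: 80, 41 bp.

80, 41 bp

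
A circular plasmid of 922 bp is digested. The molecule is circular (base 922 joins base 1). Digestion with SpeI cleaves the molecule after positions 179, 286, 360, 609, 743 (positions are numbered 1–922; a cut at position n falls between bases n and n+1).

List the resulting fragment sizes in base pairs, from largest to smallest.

358, 249, 134, 107, 74 bp

Circular molecule, 5 cuts → 5 fragments:
  286 − 179 = 107 bp
  360 − 286 = 74 bp
  609 − 360 = 249 bp
  743 − 609 = 134 bp
  wrap: 922 − 743 + 179 = 358 bp
Sorted largest to smallest: 358, 249, 134, 107, 74 bp.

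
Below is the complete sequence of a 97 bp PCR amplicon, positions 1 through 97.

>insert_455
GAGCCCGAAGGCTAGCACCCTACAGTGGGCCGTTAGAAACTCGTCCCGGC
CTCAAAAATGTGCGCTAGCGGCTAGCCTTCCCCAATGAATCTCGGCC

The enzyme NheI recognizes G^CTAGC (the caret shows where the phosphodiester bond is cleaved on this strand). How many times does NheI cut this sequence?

3

GCTAGC occurs starting at positions 11, 64, 71.
NheI cuts at 3 sites.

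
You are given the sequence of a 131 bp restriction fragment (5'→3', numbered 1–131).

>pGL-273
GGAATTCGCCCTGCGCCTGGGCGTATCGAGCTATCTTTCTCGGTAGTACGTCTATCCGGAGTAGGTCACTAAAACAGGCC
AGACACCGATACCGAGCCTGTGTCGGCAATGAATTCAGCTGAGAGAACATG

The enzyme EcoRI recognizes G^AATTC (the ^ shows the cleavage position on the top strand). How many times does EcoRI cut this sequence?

GAATTC occurs starting at positions 2, 111.
EcoRI cuts at 2 sites.

2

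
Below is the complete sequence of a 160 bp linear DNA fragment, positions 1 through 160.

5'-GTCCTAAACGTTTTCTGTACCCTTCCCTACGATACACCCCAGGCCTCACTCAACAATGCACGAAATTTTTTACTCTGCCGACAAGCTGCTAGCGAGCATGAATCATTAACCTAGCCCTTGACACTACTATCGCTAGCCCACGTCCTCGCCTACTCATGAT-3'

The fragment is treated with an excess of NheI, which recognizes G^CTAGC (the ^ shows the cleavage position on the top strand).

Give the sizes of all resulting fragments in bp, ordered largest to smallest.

NheI sites (GCTAGC) start at positions 88, 132.
NheI cuts after the first base of each site, so after positions 88, 132.
Linear molecule, 2 cuts → 3 fragments:
  1–88 → 88 bp
  89–132 → 44 bp
  133–160 → 28 bp
Sorted largest to smallest: 88, 44, 28 bp.

88, 44, 28 bp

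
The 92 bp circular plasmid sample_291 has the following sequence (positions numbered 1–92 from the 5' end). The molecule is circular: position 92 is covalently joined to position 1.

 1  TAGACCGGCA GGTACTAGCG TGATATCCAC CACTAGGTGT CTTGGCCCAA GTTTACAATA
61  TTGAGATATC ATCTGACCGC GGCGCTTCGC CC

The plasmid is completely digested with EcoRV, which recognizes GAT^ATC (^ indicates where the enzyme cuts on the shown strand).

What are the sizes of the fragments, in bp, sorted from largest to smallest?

49, 43 bp

EcoRV sites (GATATC) start at positions 22, 65.
EcoRV cuts after base 3 of each site, so after positions 24, 67.
Circular molecule, 2 cuts → 2 fragments:
  25–67 → 43 bp
  68–92 then 1–24 → 25 + 24 = 49 bp
Sorted largest to smallest: 49, 43 bp.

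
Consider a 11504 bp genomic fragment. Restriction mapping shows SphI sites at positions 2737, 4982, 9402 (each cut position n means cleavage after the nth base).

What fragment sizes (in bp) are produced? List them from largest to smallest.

4420, 2737, 2245, 2102 bp

Linear molecule, 3 cuts → 4 fragments:
  2737 − 0 = 2737 bp
  4982 − 2737 = 2245 bp
  9402 − 4982 = 4420 bp
  11504 − 9402 = 2102 bp
Sorted largest to smallest: 4420, 2737, 2245, 2102 bp.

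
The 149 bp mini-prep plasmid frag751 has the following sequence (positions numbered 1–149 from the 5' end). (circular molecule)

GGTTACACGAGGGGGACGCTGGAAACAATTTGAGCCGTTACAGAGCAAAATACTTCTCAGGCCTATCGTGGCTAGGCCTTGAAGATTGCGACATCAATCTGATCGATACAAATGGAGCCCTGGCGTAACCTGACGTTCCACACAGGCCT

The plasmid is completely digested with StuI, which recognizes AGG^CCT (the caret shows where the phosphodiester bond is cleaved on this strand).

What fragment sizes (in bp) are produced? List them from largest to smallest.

StuI sites (AGGCCT) start at positions 59, 74, 144.
StuI cuts after base 3 of each site, so after positions 61, 76, 146.
Circular molecule, 3 cuts → 3 fragments:
  62–76 → 15 bp
  77–146 → 70 bp
  147–149 then 1–61 → 3 + 61 = 64 bp
Sorted largest to smallest: 70, 64, 15 bp.

70, 64, 15 bp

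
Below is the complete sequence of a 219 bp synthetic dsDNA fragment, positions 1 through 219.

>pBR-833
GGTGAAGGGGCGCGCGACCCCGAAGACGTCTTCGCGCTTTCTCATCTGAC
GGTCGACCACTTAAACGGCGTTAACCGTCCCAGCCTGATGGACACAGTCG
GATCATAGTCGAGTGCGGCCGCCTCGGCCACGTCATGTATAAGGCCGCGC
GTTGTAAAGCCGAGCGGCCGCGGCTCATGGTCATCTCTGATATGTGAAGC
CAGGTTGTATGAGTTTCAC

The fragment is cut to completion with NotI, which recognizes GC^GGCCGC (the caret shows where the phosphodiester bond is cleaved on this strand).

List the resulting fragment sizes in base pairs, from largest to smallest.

NotI sites (GCGGCCGC) start at positions 115, 164.
NotI cuts after base 2 of each site, so after positions 116, 165.
Linear molecule, 2 cuts → 3 fragments:
  1–116 → 116 bp
  117–165 → 49 bp
  166–219 → 54 bp
Sorted largest to smallest: 116, 54, 49 bp.

116, 54, 49 bp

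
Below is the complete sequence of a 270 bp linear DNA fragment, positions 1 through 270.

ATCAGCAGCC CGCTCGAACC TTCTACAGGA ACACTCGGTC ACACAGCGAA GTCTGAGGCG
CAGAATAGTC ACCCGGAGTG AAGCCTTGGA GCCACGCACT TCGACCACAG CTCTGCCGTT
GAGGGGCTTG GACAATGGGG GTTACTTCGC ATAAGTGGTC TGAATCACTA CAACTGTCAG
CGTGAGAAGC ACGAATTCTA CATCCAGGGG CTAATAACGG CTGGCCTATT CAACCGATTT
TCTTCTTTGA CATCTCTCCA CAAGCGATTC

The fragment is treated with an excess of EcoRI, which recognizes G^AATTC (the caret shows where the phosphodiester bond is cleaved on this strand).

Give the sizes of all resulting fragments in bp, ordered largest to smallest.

193, 77 bp

The EcoRI site (GAATTC) starts at position 193.
EcoRI cuts after the first base of each site, so after position 193.
Linear molecule, 1 cut → 2 fragments:
  1–193 → 193 bp
  194–270 → 77 bp
Sorted largest to smallest: 193, 77 bp.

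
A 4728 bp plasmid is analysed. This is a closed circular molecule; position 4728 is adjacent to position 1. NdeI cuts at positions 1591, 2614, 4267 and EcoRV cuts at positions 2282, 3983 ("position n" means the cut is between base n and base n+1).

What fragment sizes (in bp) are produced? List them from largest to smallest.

Combined cut positions (sorted): 1591, 2282, 2614, 3983, 4267.
Circular molecule, 5 cuts → 5 fragments:
  2282 − 1591 = 691 bp
  2614 − 2282 = 332 bp
  3983 − 2614 = 1369 bp
  4267 − 3983 = 284 bp
  wrap: 4728 − 4267 + 1591 = 2052 bp
Sorted largest to smallest: 2052, 1369, 691, 332, 284 bp.

2052, 1369, 691, 332, 284 bp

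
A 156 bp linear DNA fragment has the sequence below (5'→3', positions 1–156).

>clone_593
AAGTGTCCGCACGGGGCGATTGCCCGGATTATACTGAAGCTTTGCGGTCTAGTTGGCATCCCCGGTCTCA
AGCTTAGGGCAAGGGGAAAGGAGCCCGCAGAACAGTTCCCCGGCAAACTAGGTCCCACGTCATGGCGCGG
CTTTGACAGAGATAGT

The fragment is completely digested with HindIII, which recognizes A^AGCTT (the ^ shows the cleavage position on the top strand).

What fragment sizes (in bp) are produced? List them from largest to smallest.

HindIII sites (AAGCTT) start at positions 37, 70.
HindIII cuts after the first base of each site, so after positions 37, 70.
Linear molecule, 2 cuts → 3 fragments:
  1–37 → 37 bp
  38–70 → 33 bp
  71–156 → 86 bp
Sorted largest to smallest: 86, 37, 33 bp.

86, 37, 33 bp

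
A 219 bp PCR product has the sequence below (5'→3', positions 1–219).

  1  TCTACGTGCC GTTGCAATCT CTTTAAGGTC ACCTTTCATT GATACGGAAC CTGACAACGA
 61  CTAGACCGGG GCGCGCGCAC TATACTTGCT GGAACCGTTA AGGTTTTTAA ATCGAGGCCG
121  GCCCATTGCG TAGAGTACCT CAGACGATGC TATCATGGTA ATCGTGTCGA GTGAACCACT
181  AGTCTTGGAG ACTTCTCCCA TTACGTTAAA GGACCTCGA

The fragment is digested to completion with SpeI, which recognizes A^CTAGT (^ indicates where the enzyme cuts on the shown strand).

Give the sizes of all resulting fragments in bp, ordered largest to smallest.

178, 41 bp

The SpeI site (ACTAGT) starts at position 178.
SpeI cuts after the first base of each site, so after position 178.
Linear molecule, 1 cut → 2 fragments:
  1–178 → 178 bp
  179–219 → 41 bp
Sorted largest to smallest: 178, 41 bp.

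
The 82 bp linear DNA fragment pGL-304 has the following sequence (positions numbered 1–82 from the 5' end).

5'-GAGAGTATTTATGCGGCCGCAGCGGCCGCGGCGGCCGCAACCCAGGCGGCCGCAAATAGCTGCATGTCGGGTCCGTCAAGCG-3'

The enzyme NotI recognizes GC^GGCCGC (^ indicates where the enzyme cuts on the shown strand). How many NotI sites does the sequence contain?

GCGGCCGC occurs starting at positions 13, 22, 31, 46.
NotI cuts at 4 sites.

4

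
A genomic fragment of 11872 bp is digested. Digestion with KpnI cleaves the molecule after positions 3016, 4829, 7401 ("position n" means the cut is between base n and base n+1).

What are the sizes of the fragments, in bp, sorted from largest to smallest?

4471, 3016, 2572, 1813 bp

Linear molecule, 3 cuts → 4 fragments:
  3016 − 0 = 3016 bp
  4829 − 3016 = 1813 bp
  7401 − 4829 = 2572 bp
  11872 − 7401 = 4471 bp
Sorted largest to smallest: 4471, 3016, 2572, 1813 bp.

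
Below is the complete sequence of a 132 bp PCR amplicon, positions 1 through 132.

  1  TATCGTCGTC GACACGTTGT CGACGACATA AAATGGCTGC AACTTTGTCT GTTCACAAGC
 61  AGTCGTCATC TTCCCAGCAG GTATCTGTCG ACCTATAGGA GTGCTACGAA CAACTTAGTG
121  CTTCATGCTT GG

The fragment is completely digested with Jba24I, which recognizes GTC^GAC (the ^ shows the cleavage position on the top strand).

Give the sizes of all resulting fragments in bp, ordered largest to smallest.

68, 43, 11, 10 bp

Jba24I sites (GTCGAC) start at positions 8, 19, 87.
Jba24I cuts after base 3 of each site, so after positions 10, 21, 89.
Linear molecule, 3 cuts → 4 fragments:
  1–10 → 10 bp
  11–21 → 11 bp
  22–89 → 68 bp
  90–132 → 43 bp
Sorted largest to smallest: 68, 43, 11, 10 bp.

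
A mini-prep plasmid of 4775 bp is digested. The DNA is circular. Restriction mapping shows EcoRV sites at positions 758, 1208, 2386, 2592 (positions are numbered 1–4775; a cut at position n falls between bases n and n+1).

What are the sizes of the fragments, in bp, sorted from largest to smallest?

2941, 1178, 450, 206 bp

Circular molecule, 4 cuts → 4 fragments:
  1208 − 758 = 450 bp
  2386 − 1208 = 1178 bp
  2592 − 2386 = 206 bp
  wrap: 4775 − 2592 + 758 = 2941 bp
Sorted largest to smallest: 2941, 1178, 450, 206 bp.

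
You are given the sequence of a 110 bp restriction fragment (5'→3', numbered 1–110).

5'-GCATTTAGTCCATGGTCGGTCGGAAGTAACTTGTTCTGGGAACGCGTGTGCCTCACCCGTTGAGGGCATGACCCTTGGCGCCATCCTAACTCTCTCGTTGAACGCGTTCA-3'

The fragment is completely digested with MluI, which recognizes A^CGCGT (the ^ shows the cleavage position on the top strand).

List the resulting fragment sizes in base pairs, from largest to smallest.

MluI sites (ACGCGT) start at positions 42, 102.
MluI cuts after the first base of each site, so after positions 42, 102.
Linear molecule, 2 cuts → 3 fragments:
  1–42 → 42 bp
  43–102 → 60 bp
  103–110 → 8 bp
Sorted largest to smallest: 60, 42, 8 bp.

60, 42, 8 bp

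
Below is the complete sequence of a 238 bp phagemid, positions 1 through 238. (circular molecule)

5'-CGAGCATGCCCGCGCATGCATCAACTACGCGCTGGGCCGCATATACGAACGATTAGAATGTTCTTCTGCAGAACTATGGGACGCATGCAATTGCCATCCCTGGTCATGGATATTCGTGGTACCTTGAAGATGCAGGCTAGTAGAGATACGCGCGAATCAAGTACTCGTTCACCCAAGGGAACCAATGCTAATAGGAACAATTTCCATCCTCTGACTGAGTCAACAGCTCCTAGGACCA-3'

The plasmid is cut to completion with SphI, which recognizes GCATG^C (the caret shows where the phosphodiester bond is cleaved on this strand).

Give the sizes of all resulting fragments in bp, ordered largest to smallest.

159, 69, 10 bp

SphI sites (GCATGC) start at positions 4, 14, 83.
SphI cuts after base 5 of each site (before the last base), so after positions 8, 18, 87.
Circular molecule, 3 cuts → 3 fragments:
  9–18 → 10 bp
  19–87 → 69 bp
  88–238 then 1–8 → 151 + 8 = 159 bp
Sorted largest to smallest: 159, 69, 10 bp.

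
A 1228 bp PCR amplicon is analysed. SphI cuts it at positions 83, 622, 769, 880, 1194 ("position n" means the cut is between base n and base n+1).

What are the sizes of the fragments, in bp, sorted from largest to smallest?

Linear molecule, 5 cuts → 6 fragments:
  83 − 0 = 83 bp
  622 − 83 = 539 bp
  769 − 622 = 147 bp
  880 − 769 = 111 bp
  1194 − 880 = 314 bp
  1228 − 1194 = 34 bp
Sorted largest to smallest: 539, 314, 147, 111, 83, 34 bp.

539, 314, 147, 111, 83, 34 bp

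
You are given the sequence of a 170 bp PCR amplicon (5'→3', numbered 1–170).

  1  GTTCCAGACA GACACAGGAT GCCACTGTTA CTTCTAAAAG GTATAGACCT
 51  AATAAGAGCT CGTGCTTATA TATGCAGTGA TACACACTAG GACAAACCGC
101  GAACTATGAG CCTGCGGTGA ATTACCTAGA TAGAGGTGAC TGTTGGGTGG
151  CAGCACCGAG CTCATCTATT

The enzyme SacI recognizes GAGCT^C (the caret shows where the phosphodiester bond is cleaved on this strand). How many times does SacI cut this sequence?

GAGCTC occurs starting at positions 56, 158.
SacI cuts at 2 sites.

2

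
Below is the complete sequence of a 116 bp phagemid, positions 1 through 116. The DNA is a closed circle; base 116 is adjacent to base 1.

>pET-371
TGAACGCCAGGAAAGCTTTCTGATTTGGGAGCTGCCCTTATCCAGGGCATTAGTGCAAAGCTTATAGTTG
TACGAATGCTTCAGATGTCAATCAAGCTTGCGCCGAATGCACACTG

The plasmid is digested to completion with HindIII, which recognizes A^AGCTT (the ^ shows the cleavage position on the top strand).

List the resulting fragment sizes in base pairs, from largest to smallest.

45, 36, 35 bp

HindIII sites (AAGCTT) start at positions 13, 58, 94.
HindIII cuts after the first base of each site, so after positions 13, 58, 94.
Circular molecule, 3 cuts → 3 fragments:
  14–58 → 45 bp
  59–94 → 36 bp
  95–116 then 1–13 → 22 + 13 = 35 bp
Sorted largest to smallest: 45, 36, 35 bp.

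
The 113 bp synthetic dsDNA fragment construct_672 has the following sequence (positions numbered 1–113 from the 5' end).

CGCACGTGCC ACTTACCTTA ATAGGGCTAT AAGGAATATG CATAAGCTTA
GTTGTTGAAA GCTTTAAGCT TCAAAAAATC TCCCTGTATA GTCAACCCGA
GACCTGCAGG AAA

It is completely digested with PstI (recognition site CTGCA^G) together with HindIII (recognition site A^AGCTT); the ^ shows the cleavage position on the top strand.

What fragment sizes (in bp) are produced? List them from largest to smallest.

The PstI site (CTGCAG) starts at position 104.
PstI cuts after base 5 of each site (before the last base), so after position 108.
HindIII sites (AAGCTT) start at positions 44, 59, 66.
HindIII cuts after the first base of each site, so after positions 44, 59, 66.
Combined cut positions: 44, 59, 66, 108.
Linear molecule, 4 cuts → 5 fragments:
  1–44 → 44 bp
  45–59 → 15 bp
  60–66 → 7 bp
  67–108 → 42 bp
  109–113 → 5 bp
Sorted largest to smallest: 44, 42, 15, 7, 5 bp.

44, 42, 15, 7, 5 bp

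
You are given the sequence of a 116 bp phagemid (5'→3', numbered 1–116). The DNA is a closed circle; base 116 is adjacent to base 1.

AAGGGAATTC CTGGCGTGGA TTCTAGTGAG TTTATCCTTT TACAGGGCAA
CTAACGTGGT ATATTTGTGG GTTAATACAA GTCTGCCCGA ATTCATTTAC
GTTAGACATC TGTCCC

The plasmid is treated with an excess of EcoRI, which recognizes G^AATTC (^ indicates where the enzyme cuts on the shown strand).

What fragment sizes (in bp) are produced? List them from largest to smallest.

EcoRI sites (GAATTC) start at positions 5, 89.
EcoRI cuts after the first base of each site, so after positions 5, 89.
Circular molecule, 2 cuts → 2 fragments:
  6–89 → 84 bp
  90–116 then 1–5 → 27 + 5 = 32 bp
Sorted largest to smallest: 84, 32 bp.

84, 32 bp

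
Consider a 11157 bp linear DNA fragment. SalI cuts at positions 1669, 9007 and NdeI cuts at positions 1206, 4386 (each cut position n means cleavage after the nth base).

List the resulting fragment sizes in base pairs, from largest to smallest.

Combined cut positions (sorted): 1206, 1669, 4386, 9007.
Linear molecule, 4 cuts → 5 fragments:
  1206 − 0 = 1206 bp
  1669 − 1206 = 463 bp
  4386 − 1669 = 2717 bp
  9007 − 4386 = 4621 bp
  11157 − 9007 = 2150 bp
Sorted largest to smallest: 4621, 2717, 2150, 1206, 463 bp.

4621, 2717, 2150, 1206, 463 bp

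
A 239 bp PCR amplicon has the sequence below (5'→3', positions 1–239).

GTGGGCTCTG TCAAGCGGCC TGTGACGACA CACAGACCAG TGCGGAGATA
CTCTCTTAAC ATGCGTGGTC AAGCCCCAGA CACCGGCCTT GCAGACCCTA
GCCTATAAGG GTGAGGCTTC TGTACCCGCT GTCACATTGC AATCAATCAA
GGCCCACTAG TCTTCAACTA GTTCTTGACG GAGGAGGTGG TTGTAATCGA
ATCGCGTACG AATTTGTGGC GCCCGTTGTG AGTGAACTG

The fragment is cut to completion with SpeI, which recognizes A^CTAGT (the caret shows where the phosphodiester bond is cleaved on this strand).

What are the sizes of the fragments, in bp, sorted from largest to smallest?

SpeI sites (ACTAGT) start at positions 156, 167.
SpeI cuts after the first base of each site, so after positions 156, 167.
Linear molecule, 2 cuts → 3 fragments:
  1–156 → 156 bp
  157–167 → 11 bp
  168–239 → 72 bp
Sorted largest to smallest: 156, 72, 11 bp.

156, 72, 11 bp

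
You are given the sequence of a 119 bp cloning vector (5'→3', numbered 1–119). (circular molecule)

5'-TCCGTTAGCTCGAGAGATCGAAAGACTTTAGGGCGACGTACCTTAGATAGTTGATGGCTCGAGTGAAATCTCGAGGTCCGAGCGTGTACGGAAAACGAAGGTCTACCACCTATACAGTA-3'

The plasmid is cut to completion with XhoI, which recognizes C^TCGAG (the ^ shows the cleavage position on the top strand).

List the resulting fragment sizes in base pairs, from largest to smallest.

58, 49, 12 bp

XhoI sites (CTCGAG) start at positions 9, 58, 70.
XhoI cuts after the first base of each site, so after positions 9, 58, 70.
Circular molecule, 3 cuts → 3 fragments:
  10–58 → 49 bp
  59–70 → 12 bp
  71–119 then 1–9 → 49 + 9 = 58 bp
Sorted largest to smallest: 58, 49, 12 bp.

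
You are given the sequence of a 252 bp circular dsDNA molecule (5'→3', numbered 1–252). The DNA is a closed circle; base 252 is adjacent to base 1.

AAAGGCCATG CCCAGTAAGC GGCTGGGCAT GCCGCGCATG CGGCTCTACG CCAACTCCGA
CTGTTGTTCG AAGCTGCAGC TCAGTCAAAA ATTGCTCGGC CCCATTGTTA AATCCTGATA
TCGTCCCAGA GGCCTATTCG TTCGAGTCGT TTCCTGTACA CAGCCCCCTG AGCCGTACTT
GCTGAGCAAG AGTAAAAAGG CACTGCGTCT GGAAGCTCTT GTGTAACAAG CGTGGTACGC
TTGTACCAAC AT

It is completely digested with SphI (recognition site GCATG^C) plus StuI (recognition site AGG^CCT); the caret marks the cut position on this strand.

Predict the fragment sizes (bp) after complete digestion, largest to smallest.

151, 92, 9 bp

SphI sites (GCATGC) start at positions 27, 36.
SphI cuts after base 5 of each site (before the last base), so after positions 31, 40.
The StuI site (AGGCCT) starts at position 130.
StuI cuts after base 3 of each site, so after position 132.
Combined cut positions: 31, 40, 132.
Circular molecule, 3 cuts → 3 fragments:
  32–40 → 9 bp
  41–132 → 92 bp
  133–252 then 1–31 → 120 + 31 = 151 bp
Sorted largest to smallest: 151, 92, 9 bp.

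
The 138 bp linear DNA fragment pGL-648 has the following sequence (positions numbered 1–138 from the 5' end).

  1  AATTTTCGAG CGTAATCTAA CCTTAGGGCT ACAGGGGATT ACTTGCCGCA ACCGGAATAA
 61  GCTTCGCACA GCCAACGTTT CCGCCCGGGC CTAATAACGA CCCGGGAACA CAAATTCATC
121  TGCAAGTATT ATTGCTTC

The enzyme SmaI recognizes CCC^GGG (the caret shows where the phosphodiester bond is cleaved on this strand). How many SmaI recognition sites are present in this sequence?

CCCGGG occurs starting at positions 84, 101.
SmaI cuts at 2 sites.

2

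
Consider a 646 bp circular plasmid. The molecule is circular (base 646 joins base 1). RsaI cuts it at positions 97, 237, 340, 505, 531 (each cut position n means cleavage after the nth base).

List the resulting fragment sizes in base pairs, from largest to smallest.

212, 165, 140, 103, 26 bp

Circular molecule, 5 cuts → 5 fragments:
  237 − 97 = 140 bp
  340 − 237 = 103 bp
  505 − 340 = 165 bp
  531 − 505 = 26 bp
  wrap: 646 − 531 + 97 = 212 bp
Sorted largest to smallest: 212, 165, 140, 103, 26 bp.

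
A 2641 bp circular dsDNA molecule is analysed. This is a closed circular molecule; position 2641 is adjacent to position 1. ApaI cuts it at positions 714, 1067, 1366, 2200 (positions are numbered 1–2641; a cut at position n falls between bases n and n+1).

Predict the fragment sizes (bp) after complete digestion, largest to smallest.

1155, 834, 353, 299 bp

Circular molecule, 4 cuts → 4 fragments:
  1067 − 714 = 353 bp
  1366 − 1067 = 299 bp
  2200 − 1366 = 834 bp
  wrap: 2641 − 2200 + 714 = 1155 bp
Sorted largest to smallest: 1155, 834, 353, 299 bp.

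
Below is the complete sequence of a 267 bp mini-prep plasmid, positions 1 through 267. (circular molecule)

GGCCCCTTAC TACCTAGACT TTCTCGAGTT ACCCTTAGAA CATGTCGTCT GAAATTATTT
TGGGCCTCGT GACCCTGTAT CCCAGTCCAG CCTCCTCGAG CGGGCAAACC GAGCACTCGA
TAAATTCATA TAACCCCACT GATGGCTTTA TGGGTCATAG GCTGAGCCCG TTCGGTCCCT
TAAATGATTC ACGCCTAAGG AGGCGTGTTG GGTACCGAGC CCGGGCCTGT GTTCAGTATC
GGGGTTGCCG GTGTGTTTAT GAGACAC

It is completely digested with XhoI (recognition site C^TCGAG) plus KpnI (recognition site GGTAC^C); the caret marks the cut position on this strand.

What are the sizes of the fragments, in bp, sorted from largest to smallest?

XhoI sites (CTCGAG) start at positions 23, 95.
XhoI cuts after the first base of each site, so after positions 23, 95.
The KpnI site (GGTACC) starts at position 211.
KpnI cuts after base 5 of each site (before the last base), so after position 215.
Combined cut positions: 23, 95, 215.
Circular molecule, 3 cuts → 3 fragments:
  24–95 → 72 bp
  96–215 → 120 bp
  216–267 then 1–23 → 52 + 23 = 75 bp
Sorted largest to smallest: 120, 75, 72 bp.

120, 75, 72 bp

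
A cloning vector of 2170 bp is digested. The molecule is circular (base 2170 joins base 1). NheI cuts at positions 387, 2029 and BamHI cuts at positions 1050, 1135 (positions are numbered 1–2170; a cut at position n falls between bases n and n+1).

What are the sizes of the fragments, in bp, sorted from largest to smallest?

Combined cut positions (sorted): 387, 1050, 1135, 2029.
Circular molecule, 4 cuts → 4 fragments:
  1050 − 387 = 663 bp
  1135 − 1050 = 85 bp
  2029 − 1135 = 894 bp
  wrap: 2170 − 2029 + 387 = 528 bp
Sorted largest to smallest: 894, 663, 528, 85 bp.

894, 663, 528, 85 bp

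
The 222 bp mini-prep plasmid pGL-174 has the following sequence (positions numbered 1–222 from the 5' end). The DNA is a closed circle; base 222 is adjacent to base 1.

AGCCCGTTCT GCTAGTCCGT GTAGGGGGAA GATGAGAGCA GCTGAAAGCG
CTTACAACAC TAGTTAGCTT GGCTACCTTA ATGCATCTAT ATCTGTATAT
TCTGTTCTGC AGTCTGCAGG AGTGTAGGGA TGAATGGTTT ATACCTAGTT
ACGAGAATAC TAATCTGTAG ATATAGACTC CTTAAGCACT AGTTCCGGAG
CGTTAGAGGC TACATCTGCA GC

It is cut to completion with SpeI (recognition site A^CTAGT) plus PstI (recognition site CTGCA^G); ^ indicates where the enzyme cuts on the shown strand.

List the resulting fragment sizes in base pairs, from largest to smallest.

SpeI sites (ACTAGT) start at positions 59, 188.
SpeI cuts after the first base of each site, so after positions 59, 188.
PstI sites (CTGCAG) start at positions 107, 114, 216.
PstI cuts after base 5 of each site (before the last base), so after positions 111, 118, 220.
Combined cut positions: 59, 111, 118, 188, 220.
Circular molecule, 5 cuts → 5 fragments:
  60–111 → 52 bp
  112–118 → 7 bp
  119–188 → 70 bp
  189–220 → 32 bp
  221–222 then 1–59 → 2 + 59 = 61 bp
Sorted largest to smallest: 70, 61, 52, 32, 7 bp.

70, 61, 52, 32, 7 bp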